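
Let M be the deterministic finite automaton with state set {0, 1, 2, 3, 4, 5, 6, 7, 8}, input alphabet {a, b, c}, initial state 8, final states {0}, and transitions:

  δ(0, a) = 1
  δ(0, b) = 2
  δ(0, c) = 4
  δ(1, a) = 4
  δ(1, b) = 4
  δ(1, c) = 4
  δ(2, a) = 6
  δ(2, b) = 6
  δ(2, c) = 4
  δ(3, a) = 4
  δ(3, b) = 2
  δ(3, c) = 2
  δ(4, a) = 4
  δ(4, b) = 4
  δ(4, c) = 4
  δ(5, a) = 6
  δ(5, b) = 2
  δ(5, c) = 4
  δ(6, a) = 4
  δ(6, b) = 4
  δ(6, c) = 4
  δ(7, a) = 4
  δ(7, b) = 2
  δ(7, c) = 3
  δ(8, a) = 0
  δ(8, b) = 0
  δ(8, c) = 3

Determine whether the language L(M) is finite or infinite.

finite

The useful states (reachable from 8 and able to reach an accepting state) are {0, 8}.
Restricted to these states the transition graph has no cycle, so every accepting path has bounded length and L is finite.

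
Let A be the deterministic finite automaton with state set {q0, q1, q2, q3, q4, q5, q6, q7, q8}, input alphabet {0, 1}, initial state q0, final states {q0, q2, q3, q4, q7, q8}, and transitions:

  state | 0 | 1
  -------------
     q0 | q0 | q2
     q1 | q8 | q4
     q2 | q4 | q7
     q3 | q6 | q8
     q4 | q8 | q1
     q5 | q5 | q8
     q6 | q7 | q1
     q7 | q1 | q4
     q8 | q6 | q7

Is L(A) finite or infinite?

State q0 is reachable from the start and can reach an accepting state, and it lies on the cycle q0 → q0.
Traversing that cycle any number of times yields accepted strings of unbounded length, so the language is infinite.

infinite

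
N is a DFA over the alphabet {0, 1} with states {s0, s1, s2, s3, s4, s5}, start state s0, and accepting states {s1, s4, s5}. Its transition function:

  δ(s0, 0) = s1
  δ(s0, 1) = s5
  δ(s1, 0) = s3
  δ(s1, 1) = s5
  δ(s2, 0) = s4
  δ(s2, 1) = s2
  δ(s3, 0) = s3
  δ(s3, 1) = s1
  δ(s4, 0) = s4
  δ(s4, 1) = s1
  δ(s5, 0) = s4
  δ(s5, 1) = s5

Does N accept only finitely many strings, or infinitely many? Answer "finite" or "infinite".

State s1 is reachable from the start and can reach an accepting state, and it lies on the cycle s1 → s3 → s1.
Traversing that cycle any number of times yields accepted strings of unbounded length, so the language is infinite.

infinite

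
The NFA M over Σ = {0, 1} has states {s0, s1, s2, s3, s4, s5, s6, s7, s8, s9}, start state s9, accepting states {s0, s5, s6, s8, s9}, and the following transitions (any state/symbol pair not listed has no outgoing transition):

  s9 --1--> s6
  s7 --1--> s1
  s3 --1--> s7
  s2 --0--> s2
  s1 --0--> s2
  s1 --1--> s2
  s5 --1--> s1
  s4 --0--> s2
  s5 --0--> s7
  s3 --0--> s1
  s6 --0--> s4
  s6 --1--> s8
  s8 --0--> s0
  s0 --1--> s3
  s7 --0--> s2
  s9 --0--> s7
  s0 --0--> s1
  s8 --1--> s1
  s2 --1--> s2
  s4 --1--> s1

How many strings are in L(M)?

The useful subgraph on states {s0, s6, s8, s9} is acyclic, so L(M) is finite; the longest accepting path visits 4 useful states, giving maximum string length 3.
Counting accepting paths from s9 by length: 1 of length 0, 1 of length 1, 1 of length 2, 1 of length 3. Total 4.

4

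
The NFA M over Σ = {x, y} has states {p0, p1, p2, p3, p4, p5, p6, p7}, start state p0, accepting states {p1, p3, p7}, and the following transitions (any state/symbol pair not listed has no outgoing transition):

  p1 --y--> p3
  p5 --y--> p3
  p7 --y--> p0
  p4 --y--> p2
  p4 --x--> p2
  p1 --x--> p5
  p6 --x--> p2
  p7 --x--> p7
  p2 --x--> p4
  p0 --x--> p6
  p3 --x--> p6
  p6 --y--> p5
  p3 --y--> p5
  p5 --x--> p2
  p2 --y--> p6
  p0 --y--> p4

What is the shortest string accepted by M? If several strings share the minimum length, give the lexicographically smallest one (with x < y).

xyy

A breadth-first search from p0 reaches an accepting state first via the path p0 → p6 → p5 → p3 on input xyy.
No string of length < 3 is accepted (BFS exhausts all shorter strings without reaching an accepting state), and xyy is the lexicographically least accepting string of length 3.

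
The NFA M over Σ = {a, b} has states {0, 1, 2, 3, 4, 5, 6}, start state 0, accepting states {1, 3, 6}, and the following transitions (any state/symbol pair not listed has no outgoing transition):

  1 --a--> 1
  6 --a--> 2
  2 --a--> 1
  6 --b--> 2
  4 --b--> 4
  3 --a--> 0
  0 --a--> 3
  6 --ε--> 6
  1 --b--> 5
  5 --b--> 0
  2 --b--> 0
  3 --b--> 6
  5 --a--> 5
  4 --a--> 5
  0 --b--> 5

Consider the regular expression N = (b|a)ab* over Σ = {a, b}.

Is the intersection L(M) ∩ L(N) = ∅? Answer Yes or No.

Converting the expression N to a DFA (subset construction, then merging equivalent states) gives the minimal DFA with states {n0, n1, n2, n3}, start state n0, accepting states {n2} and transitions n0: a→n1, b→n1; n1: a→n2, b→n3; n2: a→n3, b→n2; n3: a→n3, b→n3.
Exploring the product automaton M × N from the start pair (0, n0), following both machines on each input symbol, reaches 11 state pairs: (0, n0), (3, n1), (5, n1), (0, n2), (6, n3), (5, n2), (0, n3), (3, n3), (2, n3), (5, n3), (1, n3).
M accepts in {1, 3, 6} and N accepts in {n2}; no reachable pair has both components accepting, so no string drives both machines to acceptance simultaneously and L(M) ∩ L(N) = ∅.
So no string is accepted by both, and the intersection is empty.

Yes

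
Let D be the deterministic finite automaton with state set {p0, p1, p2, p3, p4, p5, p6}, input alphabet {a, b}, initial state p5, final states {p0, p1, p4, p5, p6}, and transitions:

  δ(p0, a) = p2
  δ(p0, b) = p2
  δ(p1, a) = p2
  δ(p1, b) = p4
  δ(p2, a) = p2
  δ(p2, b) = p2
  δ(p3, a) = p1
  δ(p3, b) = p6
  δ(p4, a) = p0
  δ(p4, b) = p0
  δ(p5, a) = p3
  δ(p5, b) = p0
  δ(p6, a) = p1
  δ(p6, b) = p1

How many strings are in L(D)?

15

The useful subgraph on states {p0, p1, p3, p4, p5, p6} is acyclic, so L(D) is finite; the longest accepting path visits 6 useful states, giving maximum string length 5.
Counting accepting paths from p5 by length: 1 of length 0, 1 of length 1, 2 of length 2, 3 of length 3, 4 of length 4, 4 of length 5. Total 15.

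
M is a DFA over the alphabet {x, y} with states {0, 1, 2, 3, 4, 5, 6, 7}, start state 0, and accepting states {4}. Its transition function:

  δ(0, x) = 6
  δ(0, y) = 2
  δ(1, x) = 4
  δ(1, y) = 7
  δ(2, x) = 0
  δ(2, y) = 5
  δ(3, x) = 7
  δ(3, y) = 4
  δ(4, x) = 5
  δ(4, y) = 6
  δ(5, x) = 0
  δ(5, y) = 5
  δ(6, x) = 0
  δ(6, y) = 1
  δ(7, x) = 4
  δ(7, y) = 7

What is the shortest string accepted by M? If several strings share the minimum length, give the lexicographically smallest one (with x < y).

A breadth-first search from 0 reaches an accepting state first via the path 0 → 6 → 1 → 4 on input xyx.
No string of length < 3 is accepted (BFS exhausts all shorter strings without reaching an accepting state), and xyx is the lexicographically least accepting string of length 3.

xyx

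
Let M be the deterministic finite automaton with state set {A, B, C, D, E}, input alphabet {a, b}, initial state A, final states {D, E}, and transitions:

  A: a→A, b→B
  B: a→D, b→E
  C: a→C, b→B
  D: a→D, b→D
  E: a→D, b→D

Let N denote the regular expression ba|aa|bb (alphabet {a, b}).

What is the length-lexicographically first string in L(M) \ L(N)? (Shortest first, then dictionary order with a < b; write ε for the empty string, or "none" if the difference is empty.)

The string aba is accepted by M but not by N.
No shorter string lies in the difference, and aba is the lexicographically first length-3 string in L(M) \ L(N).

aba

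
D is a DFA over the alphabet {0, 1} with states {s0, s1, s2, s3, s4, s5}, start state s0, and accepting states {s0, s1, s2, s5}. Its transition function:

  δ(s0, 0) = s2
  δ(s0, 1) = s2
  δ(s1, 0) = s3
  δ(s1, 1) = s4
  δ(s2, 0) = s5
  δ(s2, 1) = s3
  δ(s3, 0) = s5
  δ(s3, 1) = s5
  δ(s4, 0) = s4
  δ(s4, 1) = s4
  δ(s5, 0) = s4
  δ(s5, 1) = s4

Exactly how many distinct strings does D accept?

The useful subgraph on states {s0, s2, s3, s5} is acyclic, so L(D) is finite; the longest accepting path visits 4 useful states, giving maximum string length 3.
Counting accepting paths from s0 by length: 1 of length 0, 2 of length 1, 2 of length 2, 4 of length 3. Total 9.

9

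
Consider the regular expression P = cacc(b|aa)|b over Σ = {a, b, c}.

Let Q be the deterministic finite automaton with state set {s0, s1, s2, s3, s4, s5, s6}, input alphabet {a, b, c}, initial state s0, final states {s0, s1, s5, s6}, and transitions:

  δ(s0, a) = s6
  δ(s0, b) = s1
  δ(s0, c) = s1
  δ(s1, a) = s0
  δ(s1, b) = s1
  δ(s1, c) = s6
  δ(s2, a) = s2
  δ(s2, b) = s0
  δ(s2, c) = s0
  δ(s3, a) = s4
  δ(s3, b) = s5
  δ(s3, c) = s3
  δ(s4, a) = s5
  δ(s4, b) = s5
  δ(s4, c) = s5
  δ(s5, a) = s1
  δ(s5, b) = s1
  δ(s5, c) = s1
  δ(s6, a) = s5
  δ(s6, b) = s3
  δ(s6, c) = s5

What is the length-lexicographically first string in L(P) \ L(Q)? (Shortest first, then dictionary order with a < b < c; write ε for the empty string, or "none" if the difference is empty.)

The string caccb is accepted by P but not by Q.
No shorter string lies in the difference, and caccb is the lexicographically first length-5 string in L(P) \ L(Q).

caccb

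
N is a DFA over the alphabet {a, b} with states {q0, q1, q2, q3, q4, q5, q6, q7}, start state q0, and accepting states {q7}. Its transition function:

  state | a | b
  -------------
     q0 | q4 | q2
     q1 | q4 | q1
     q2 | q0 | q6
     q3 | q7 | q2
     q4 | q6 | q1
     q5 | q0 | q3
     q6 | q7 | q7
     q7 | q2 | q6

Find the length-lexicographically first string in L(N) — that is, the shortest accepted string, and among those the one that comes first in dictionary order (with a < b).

aaa

A breadth-first search from q0 reaches an accepting state first via the path q0 → q4 → q6 → q7 on input aaa.
No string of length < 3 is accepted (BFS exhausts all shorter strings without reaching an accepting state), and aaa is the lexicographically least accepting string of length 3.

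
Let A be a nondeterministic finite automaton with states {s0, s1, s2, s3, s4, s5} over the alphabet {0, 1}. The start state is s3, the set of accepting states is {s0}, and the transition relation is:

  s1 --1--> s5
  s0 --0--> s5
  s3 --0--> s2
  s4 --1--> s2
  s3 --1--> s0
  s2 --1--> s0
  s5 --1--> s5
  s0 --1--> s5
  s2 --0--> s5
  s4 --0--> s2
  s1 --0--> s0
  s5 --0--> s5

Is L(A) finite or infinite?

The useful states (reachable from s3 and able to reach an accepting state) are {s0, s2, s3}.
Restricted to these states the transition graph has no cycle, so every accepting path has bounded length and L is finite.

finite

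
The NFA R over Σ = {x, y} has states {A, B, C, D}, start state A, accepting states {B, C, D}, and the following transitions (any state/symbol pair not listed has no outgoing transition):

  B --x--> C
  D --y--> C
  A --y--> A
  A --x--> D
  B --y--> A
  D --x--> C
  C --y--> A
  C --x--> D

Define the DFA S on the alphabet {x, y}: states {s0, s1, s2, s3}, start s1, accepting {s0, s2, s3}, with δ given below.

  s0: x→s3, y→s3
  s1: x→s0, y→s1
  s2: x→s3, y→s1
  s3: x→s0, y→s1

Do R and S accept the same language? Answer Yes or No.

Exploring the product automaton R × S from the start pair (A, s1), following both machines on each input symbol, reaches 3 state pairs: (A, s1), (D, s0), (C, s3).
R accepts in {B, C, D} and S accepts in {s0, s2, s3}. In every reachable pair the two components are either both accepting — (D, s0), (C, s3) — or both non-accepting, so no string is accepted by exactly one of the machines: L(R) \ L(S) and L(S) \ L(R) are both empty.
Hence every string is accepted by R iff it is accepted by S, and the two languages coincide.

Yes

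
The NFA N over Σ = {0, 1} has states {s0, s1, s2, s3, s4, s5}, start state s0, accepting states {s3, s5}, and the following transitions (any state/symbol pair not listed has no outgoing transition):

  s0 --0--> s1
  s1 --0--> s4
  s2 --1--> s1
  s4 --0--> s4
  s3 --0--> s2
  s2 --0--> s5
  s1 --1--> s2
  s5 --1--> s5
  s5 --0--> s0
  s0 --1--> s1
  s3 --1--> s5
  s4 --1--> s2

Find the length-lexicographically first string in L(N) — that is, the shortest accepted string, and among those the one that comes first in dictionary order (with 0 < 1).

A breadth-first search from s0 reaches an accepting state first via the path s0 → s1 → s2 → s5 on input 010.
No string of length < 3 is accepted (BFS exhausts all shorter strings without reaching an accepting state), and 010 is the lexicographically least accepting string of length 3.

010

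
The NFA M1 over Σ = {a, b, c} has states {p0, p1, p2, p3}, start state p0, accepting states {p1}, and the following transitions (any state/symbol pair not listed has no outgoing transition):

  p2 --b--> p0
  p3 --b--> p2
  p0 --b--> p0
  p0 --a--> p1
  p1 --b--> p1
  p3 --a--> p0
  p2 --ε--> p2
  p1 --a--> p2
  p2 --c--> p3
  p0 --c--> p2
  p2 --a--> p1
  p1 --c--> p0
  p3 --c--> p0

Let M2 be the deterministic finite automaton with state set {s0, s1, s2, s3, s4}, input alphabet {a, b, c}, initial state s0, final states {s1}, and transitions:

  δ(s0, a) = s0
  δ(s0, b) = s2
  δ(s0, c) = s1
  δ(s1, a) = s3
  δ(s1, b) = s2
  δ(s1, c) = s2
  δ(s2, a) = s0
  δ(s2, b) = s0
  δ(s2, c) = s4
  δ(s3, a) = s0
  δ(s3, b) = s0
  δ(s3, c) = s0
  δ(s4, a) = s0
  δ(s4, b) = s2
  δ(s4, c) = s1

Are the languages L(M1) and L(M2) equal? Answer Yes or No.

The string a is accepted by M1 but rejected by M2.
So L(M1) ≠ L(M2).

No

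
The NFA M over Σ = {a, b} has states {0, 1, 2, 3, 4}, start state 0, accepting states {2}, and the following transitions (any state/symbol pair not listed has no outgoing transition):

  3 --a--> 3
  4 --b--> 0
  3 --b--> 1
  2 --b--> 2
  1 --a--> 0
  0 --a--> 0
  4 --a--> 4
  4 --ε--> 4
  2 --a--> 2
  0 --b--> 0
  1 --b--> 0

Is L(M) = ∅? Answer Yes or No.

Yes

The states reachable from the start state are {0}.
None of the accepting states {2} is reachable, so no string is accepted and L(M) = ∅.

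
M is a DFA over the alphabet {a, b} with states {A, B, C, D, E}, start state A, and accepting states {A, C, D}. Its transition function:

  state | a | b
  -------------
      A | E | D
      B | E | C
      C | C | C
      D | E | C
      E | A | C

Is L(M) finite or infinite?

State C is reachable from the start and can reach an accepting state, and it lies on the cycle C → C.
Traversing that cycle any number of times yields accepted strings of unbounded length, so the language is infinite.

infinite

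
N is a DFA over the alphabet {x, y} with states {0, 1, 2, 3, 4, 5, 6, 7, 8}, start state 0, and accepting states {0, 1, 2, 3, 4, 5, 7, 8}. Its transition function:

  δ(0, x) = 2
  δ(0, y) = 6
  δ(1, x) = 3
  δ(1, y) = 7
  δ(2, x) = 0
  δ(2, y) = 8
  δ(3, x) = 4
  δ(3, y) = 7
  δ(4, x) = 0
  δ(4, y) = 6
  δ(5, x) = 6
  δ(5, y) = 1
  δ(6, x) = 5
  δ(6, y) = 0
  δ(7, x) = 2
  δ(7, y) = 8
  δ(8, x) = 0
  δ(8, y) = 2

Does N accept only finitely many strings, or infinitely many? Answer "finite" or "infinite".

infinite

State 0 is reachable from the start and can reach an accepting state, and it lies on the cycle 0 → 2 → 0.
Traversing that cycle any number of times yields accepted strings of unbounded length, so the language is infinite.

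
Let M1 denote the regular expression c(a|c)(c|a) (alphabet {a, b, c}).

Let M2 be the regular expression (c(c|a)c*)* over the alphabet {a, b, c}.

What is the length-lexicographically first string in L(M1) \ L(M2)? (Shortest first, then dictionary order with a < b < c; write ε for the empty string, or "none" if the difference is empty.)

caa

The string caa is accepted by M1 but not by M2.
No shorter string lies in the difference, and caa is the lexicographically first length-3 string in L(M1) \ L(M2).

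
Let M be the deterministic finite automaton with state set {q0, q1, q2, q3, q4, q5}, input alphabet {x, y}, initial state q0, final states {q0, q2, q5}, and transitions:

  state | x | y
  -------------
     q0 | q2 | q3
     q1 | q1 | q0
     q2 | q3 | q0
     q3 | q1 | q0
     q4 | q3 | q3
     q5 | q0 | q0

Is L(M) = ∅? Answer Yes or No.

No

The empty string ε is accepted: the run q0 ends in the accepting state q0.
Since at least one string is accepted, L(M) is not empty.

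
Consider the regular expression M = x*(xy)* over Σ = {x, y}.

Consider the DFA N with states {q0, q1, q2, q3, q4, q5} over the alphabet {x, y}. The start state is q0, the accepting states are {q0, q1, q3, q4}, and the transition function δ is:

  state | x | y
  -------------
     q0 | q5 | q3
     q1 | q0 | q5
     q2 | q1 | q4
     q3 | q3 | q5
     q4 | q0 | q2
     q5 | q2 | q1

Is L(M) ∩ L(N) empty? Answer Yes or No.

No

The empty string ε is accepted by both M and N.
Hence L(M) ∩ L(N) ≠ ∅.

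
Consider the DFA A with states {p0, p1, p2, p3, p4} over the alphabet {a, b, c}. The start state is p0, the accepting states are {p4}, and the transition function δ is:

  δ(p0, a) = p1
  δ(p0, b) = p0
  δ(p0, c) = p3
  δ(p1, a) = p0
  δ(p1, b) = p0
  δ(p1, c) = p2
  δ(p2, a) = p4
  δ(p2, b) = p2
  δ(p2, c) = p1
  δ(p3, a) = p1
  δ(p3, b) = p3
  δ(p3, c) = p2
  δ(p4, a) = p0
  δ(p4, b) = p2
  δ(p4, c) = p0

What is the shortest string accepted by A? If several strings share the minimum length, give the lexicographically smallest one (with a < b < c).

aca

A breadth-first search from p0 reaches an accepting state first via the path p0 → p1 → p2 → p4 on input aca.
No string of length < 3 is accepted (BFS exhausts all shorter strings without reaching an accepting state), and aca is the lexicographically least accepting string of length 3.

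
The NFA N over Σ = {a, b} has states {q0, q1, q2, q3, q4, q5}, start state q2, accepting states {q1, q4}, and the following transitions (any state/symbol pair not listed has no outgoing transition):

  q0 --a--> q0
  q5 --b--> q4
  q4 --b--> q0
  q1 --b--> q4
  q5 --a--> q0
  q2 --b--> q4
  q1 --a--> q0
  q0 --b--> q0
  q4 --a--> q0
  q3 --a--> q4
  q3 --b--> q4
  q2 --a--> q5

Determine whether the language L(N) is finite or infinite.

finite

The useful states (reachable from q2 and able to reach an accepting state) are {q2, q4, q5}.
Restricted to these states the transition graph has no cycle, so every accepting path has bounded length and L is finite.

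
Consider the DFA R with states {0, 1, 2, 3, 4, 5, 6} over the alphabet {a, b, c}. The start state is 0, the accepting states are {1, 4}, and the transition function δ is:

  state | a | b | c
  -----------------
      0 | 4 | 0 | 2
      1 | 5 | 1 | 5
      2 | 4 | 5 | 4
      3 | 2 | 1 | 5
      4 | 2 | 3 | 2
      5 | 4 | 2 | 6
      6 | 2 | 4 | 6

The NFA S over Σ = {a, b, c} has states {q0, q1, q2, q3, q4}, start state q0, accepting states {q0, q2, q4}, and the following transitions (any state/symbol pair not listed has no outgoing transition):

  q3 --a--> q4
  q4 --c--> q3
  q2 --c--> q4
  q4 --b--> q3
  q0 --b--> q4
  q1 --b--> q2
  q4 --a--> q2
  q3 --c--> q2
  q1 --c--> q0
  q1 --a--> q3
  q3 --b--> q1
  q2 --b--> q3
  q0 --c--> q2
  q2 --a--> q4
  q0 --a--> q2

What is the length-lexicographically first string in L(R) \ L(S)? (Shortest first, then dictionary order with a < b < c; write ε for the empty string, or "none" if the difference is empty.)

The string aac is accepted by R but not by S.
No shorter string lies in the difference, and aac is the lexicographically first length-3 string in L(R) \ L(S).

aac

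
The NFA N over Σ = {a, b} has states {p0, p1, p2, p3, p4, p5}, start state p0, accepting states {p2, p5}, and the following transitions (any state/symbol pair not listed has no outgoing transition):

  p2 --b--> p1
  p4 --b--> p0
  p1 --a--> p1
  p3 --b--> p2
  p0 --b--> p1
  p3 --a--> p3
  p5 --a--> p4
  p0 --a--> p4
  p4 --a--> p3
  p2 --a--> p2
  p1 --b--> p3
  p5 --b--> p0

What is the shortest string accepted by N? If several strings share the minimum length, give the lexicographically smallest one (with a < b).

aab

A breadth-first search from p0 reaches an accepting state first via the path p0 → p4 → p3 → p2 on input aab.
No string of length < 3 is accepted (BFS exhausts all shorter strings without reaching an accepting state), and aab is the lexicographically least accepting string of length 3.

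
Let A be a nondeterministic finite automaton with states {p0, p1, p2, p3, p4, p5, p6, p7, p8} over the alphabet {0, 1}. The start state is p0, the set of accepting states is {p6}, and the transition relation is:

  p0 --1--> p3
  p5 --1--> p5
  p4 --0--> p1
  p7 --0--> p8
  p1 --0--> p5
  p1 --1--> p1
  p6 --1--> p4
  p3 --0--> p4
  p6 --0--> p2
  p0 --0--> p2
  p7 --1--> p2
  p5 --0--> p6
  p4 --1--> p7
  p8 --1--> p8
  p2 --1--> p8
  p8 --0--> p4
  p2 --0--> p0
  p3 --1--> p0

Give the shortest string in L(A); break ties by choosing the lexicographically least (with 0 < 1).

A breadth-first search from p0 reaches an accepting state first via the path p0 → p3 → p4 → p1 → p5 → p6 on input 10000.
No string of length < 5 is accepted (BFS exhausts all shorter strings without reaching an accepting state), and 10000 is the lexicographically least accepting string of length 5.

10000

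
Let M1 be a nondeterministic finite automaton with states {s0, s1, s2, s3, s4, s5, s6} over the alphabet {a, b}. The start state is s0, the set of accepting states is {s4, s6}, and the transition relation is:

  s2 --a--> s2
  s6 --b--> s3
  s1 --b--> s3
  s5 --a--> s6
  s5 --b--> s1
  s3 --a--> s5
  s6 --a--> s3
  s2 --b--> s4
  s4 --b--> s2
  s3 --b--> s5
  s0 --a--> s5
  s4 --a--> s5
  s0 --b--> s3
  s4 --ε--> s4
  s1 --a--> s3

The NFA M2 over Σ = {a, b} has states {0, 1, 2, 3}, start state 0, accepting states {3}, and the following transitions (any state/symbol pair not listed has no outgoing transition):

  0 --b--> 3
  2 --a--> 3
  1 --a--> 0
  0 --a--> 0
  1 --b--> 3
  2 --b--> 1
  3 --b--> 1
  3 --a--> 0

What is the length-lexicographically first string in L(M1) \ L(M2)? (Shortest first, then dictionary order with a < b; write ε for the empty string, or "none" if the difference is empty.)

aa

The string aa is accepted by M1 but not by M2.
No shorter string lies in the difference, and aa is the lexicographically first length-2 string in L(M1) \ L(M2).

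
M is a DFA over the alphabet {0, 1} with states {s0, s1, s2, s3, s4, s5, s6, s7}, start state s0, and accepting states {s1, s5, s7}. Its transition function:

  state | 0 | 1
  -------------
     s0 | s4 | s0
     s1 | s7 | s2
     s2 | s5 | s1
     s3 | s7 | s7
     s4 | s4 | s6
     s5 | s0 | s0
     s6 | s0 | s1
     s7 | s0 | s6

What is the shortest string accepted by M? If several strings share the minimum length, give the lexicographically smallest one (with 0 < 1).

A breadth-first search from s0 reaches an accepting state first via the path s0 → s4 → s6 → s1 on input 011.
No string of length < 3 is accepted (BFS exhausts all shorter strings without reaching an accepting state), and 011 is the lexicographically least accepting string of length 3.

011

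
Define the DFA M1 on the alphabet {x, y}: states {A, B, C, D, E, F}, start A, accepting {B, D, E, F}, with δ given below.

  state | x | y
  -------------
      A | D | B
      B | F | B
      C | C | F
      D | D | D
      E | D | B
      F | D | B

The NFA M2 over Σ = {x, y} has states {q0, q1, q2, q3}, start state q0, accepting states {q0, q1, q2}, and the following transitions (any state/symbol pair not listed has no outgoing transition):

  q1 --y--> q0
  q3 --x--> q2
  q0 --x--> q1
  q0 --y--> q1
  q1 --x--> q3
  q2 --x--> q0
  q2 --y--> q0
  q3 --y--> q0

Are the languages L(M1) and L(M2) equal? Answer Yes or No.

No

The string xx is accepted by M1 but rejected by M2.
So L(M1) ≠ L(M2).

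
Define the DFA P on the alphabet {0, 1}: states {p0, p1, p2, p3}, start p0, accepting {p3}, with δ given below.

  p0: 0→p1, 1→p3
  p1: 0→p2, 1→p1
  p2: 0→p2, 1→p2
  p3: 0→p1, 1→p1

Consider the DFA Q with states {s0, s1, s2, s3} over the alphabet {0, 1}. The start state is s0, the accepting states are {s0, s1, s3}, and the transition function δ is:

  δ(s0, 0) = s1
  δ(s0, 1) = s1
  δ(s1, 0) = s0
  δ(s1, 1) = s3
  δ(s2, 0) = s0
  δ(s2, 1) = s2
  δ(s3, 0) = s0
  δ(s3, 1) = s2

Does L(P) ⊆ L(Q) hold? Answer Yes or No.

Exploring the product automaton P × Q from the start pair (p0, s0), following both machines on each input symbol, reaches 10 state pairs: (p0, s0), (p1, s1), (p3, s1), (p2, s0), (p1, s3), (p1, s0), (p2, s1), (p1, s2), (p2, s3), (p2, s2).
P accepts in {p3} and Q accepts in {s0, s1, s3}. The reachable pairs whose P-component is accepting are (p3, s1); in each of them the Q-component is accepting too, so the product for L(P) \ L(Q) (P-component accepting, Q-component rejecting) has no reachable accepting pair and the difference is empty.
Hence every string in L(P) is also in L(Q).

Yes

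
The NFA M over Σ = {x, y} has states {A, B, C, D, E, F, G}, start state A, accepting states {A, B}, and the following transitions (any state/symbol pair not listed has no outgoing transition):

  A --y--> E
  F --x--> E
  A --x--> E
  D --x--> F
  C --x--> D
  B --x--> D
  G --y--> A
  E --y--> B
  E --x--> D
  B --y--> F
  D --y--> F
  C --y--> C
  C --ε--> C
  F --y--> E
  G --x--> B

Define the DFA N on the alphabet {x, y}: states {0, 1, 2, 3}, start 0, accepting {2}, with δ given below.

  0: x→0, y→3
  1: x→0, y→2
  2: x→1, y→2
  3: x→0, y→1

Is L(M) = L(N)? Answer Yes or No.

The empty string ε is accepted by M but rejected by N.
So L(M) ≠ L(N).

No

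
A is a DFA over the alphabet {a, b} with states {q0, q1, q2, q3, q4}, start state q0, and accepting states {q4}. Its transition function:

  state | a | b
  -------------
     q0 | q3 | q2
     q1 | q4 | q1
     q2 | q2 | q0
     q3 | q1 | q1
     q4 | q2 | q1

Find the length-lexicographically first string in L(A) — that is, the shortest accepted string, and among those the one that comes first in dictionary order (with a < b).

aaa

A breadth-first search from q0 reaches an accepting state first via the path q0 → q3 → q1 → q4 on input aaa.
No string of length < 3 is accepted (BFS exhausts all shorter strings without reaching an accepting state), and aaa is the lexicographically least accepting string of length 3.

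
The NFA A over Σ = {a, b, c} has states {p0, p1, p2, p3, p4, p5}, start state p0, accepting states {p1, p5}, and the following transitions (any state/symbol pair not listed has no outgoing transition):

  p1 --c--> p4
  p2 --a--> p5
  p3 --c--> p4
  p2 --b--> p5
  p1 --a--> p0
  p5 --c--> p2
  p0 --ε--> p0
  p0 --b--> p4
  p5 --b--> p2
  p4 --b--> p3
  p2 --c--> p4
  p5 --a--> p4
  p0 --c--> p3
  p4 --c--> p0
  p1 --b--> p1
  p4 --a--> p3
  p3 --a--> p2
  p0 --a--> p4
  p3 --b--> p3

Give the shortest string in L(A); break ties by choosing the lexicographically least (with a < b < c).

A breadth-first search from p0 reaches an accepting state first via the path p0 → p3 → p2 → p5 on input caa.
No string of length < 3 is accepted (BFS exhausts all shorter strings without reaching an accepting state), and caa is the lexicographically least accepting string of length 3.

caa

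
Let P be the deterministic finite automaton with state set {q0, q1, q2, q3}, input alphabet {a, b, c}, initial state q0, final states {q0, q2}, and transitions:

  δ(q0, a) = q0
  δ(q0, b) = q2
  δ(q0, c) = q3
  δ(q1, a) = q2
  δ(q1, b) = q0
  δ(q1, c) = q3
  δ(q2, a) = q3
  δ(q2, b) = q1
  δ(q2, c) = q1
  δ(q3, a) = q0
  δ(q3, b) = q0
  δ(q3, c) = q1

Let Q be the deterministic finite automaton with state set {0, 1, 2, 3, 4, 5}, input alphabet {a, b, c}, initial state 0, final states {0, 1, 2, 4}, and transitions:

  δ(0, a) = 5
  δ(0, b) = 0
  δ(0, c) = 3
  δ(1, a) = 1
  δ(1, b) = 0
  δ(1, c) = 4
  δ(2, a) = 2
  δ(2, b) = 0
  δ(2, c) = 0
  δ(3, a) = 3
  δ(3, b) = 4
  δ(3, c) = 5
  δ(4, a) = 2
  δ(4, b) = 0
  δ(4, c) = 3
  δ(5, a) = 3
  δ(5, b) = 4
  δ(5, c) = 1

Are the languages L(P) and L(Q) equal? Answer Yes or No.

The string a is accepted by P but rejected by Q.
So L(P) ≠ L(Q).

No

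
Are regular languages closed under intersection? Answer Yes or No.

Run DFAs for L₁ and L₂ in parallel: the product automaton with state set Q₁ × Q₂, start (q₁, q₂) and accepting set F₁ × F₂ recognises L₁ ∩ L₂.
So the regular languages are closed under intersection.

Yes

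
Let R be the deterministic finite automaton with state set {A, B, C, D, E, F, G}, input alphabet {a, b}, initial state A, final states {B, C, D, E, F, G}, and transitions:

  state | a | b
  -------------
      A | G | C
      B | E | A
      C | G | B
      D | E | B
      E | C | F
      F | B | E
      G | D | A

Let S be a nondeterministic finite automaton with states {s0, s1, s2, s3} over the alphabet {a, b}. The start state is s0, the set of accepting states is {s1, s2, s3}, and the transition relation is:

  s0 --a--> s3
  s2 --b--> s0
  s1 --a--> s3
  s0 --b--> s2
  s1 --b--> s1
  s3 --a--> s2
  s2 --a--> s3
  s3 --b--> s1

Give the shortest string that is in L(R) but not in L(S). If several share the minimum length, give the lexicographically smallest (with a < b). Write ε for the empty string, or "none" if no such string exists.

bb

The string bb is accepted by R but not by S.
No shorter string lies in the difference, and bb is the lexicographically first length-2 string in L(R) \ L(S).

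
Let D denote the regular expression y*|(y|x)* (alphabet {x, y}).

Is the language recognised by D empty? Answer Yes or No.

The empty string ε matches the expression, so it belongs to L(D).
Since L(D) contains at least one string, it is not empty.

No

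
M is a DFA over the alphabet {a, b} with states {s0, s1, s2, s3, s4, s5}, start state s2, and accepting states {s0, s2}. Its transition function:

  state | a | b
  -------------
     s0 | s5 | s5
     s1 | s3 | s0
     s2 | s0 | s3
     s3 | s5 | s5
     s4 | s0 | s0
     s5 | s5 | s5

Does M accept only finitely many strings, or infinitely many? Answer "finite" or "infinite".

finite

The useful states (reachable from s2 and able to reach an accepting state) are {s0, s2}.
Restricted to these states the transition graph has no cycle, so every accepting path has bounded length and L is finite.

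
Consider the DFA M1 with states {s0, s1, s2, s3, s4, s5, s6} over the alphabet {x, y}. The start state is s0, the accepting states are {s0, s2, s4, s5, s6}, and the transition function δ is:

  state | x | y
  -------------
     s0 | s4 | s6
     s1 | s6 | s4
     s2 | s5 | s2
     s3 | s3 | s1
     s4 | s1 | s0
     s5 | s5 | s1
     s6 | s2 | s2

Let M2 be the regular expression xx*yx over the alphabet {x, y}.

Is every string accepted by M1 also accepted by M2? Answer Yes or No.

No

The empty string ε is in L(M1) but not in L(M2).
So L(M1) ⊄ L(M2).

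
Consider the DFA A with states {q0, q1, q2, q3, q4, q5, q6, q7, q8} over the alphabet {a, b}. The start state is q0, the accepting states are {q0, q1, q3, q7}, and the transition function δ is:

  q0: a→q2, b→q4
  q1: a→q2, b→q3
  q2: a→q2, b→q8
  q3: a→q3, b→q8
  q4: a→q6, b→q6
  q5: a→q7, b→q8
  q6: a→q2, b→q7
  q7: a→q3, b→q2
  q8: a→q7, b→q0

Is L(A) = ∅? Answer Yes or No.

No

The empty string ε is accepted: the run q0 ends in the accepting state q0.
Since at least one string is accepted, L(A) is not empty.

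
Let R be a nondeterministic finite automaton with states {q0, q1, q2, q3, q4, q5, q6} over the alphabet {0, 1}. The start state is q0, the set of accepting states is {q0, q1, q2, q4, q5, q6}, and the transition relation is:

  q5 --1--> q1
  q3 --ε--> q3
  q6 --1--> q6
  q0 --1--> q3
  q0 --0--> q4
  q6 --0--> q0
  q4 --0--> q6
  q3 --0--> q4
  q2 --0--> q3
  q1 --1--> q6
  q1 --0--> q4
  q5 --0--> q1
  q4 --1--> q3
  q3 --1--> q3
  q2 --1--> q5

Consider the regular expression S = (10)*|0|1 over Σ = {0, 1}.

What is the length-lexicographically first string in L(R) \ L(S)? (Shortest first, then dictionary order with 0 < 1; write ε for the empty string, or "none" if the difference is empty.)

The string 00 is accepted by R but not by S.
No shorter string lies in the difference, and 00 is the lexicographically first length-2 string in L(R) \ L(S).

00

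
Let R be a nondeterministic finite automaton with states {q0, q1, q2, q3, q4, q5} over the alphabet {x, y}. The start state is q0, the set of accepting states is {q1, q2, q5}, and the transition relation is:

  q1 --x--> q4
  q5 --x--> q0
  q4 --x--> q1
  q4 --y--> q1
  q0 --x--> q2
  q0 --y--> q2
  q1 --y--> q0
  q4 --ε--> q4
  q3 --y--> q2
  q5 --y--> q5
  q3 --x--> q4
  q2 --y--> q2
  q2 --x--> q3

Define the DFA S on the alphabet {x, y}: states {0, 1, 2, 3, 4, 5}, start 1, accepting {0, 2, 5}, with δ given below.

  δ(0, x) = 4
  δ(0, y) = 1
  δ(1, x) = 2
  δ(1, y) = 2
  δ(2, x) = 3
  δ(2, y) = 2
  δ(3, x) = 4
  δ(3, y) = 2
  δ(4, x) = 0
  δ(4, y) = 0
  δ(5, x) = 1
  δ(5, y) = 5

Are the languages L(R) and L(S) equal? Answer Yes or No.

Exploring the product automaton R × S from the start pair (q0, 1), following both machines on each input symbol, reaches 5 state pairs: (q0, 1), (q2, 2), (q3, 3), (q4, 4), (q1, 0).
R accepts in {q1, q2, q5} and S accepts in {0, 2, 5}. In every reachable pair the two components are either both accepting — (q2, 2), (q1, 0) — or both non-accepting, so no string is accepted by exactly one of the machines: L(R) \ L(S) and L(S) \ L(R) are both empty.
Hence every string is accepted by R iff it is accepted by S, and the two languages coincide.

Yes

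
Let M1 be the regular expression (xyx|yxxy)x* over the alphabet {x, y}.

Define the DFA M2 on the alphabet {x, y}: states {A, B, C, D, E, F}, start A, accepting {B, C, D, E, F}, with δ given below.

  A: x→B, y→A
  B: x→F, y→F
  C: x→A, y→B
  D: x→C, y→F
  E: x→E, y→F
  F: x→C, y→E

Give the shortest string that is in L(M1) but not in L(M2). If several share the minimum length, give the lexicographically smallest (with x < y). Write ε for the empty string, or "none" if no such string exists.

The string xyxx is accepted by M1 but not by M2.
No shorter string lies in the difference, and xyxx is the lexicographically first length-4 string in L(M1) \ L(M2).

xyxx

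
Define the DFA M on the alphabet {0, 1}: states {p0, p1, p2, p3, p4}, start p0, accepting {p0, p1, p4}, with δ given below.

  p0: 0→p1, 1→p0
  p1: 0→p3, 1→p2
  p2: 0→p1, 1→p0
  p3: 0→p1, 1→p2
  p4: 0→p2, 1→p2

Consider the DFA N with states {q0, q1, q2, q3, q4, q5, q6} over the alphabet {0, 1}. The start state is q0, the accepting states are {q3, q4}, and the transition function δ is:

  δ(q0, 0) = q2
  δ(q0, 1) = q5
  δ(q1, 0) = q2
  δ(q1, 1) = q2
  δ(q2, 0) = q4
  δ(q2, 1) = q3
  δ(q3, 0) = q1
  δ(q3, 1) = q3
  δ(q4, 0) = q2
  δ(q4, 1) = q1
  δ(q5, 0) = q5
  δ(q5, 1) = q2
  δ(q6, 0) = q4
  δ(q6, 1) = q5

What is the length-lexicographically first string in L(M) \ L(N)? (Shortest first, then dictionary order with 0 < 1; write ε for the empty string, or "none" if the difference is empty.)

ε

The empty string ε is accepted by M but not by N.
Since ε is the unique shortest string, it is the required witness.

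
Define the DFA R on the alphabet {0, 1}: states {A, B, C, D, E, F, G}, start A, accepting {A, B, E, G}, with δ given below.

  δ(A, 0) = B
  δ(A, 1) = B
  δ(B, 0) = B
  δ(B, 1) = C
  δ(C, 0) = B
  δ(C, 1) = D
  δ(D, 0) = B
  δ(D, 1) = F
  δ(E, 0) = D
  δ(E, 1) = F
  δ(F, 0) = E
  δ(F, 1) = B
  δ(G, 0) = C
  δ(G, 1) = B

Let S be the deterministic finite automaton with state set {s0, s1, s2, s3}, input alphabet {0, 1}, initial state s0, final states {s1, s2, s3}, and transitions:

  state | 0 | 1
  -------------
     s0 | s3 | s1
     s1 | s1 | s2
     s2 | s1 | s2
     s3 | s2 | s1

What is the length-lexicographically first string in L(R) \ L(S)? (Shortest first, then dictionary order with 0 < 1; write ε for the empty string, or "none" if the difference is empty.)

The empty string ε is accepted by R but not by S.
Since ε is the unique shortest string, it is the required witness.

ε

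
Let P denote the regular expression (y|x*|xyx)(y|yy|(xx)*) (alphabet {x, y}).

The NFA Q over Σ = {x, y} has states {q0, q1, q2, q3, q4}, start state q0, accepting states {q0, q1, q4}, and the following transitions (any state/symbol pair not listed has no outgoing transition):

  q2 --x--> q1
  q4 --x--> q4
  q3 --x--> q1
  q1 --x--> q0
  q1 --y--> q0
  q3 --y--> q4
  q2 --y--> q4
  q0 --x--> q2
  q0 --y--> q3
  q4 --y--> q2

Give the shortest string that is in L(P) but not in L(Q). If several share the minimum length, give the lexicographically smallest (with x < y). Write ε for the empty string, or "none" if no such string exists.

x

The string x is accepted by P but not by Q.
No shorter string lies in the difference, and x is the lexicographically first length-1 string in L(P) \ L(Q).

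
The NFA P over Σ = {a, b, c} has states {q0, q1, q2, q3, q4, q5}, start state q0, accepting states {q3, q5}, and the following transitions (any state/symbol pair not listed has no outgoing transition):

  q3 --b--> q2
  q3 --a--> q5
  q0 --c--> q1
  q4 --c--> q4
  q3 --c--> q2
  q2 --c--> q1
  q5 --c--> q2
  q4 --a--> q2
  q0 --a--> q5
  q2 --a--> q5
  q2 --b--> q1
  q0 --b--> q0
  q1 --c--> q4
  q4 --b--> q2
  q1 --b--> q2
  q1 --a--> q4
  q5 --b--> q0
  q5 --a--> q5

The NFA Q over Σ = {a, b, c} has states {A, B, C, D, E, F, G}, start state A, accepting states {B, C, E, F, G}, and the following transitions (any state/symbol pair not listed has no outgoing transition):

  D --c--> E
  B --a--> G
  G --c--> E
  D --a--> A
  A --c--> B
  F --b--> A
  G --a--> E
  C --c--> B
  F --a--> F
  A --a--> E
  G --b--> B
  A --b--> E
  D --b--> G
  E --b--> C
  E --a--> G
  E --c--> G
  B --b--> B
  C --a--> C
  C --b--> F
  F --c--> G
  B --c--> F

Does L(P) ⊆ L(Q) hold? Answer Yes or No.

Exploring the product automaton P × Q from the start pair (q0, A), following both machines on each input symbol, reaches 26 state pairs: (q0, A), (q5, E), (q0, E), (q1, B), (q5, G), (q0, C), (q2, G), (q1, G), (q4, G), (q2, B), (q4, F), (q0, B), (q2, E), (q5, C), (q0, F), (q1, E), (q4, E), (q1, F), (q2, F), (q2, A), (q1, C), (q5, F), (q2, C), (q1, A), (q4, C), (q4, B).
P accepts in {q3, q5} and Q accepts in {B, C, E, F, G}. The reachable pairs whose P-component is accepting are (q5, E), (q5, G), (q5, C), (q5, F); in each of them the Q-component is accepting too, so the product for L(P) \ L(Q) (P-component accepting, Q-component rejecting) has no reachable accepting pair and the difference is empty.
Hence every string in L(P) is also in L(Q).

Yes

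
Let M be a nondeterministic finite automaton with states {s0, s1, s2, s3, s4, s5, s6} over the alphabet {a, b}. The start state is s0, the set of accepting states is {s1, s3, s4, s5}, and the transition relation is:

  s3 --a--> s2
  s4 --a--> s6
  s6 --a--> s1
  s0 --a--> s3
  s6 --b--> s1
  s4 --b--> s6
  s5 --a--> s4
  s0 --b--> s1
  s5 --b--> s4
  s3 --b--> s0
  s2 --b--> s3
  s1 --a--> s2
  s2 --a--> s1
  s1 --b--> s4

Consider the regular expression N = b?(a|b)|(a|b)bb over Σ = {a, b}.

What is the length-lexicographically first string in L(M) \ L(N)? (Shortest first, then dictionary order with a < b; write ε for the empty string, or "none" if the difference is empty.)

The string aaa is accepted by M but not by N.
No shorter string lies in the difference, and aaa is the lexicographically first length-3 string in L(M) \ L(N).

aaa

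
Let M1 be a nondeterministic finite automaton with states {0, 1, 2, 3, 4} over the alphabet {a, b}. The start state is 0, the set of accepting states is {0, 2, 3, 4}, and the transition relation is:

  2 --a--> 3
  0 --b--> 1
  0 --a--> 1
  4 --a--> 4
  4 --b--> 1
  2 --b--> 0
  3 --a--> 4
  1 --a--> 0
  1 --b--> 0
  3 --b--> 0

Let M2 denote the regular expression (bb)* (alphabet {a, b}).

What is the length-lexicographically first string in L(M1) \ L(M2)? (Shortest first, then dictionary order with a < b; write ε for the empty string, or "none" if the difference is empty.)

The string aa is accepted by M1 but not by M2.
No shorter string lies in the difference, and aa is the lexicographically first length-2 string in L(M1) \ L(M2).

aa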